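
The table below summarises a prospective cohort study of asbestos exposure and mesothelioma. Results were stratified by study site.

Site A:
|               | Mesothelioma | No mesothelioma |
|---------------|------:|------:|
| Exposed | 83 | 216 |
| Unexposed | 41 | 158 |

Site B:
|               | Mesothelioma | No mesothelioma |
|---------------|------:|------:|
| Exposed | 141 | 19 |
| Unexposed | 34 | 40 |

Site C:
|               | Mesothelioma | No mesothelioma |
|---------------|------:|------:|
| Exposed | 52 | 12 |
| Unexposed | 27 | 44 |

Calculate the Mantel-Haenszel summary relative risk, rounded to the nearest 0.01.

RR_MH = Σ(aᵢ·n₀ᵢ/nᵢ) / Σ(cᵢ·n₁ᵢ/nᵢ), with n₁ᵢ = aᵢ+bᵢ (exposed), n₀ᵢ = cᵢ+dᵢ (unexposed), nᵢ = n₁ᵢ+n₀ᵢ.
Stratum 1 (Site A): n₁ = 299, n₀ = 199, n = 498; a·n₀/n = 83·199/498 = 33.1667; c·n₁/n = 41·299/498 = 24.6165
Stratum 2 (Site B): n₁ = 160, n₀ = 74, n = 234; a·n₀/n = 141·74/234 = 44.5897; c·n₁/n = 34·160/234 = 23.2479
Stratum 3 (Site C): n₁ = 64, n₀ = 71, n = 135; a·n₀/n = 52·71/135 = 27.3481; c·n₁/n = 27·64/135 = 12.8000
RR_MH = (33.1667 + 44.5897 + 27.3481) / (24.6165 + 23.2479 + 12.8000) = 105.1046 / 60.6643 = 1.73256

1.73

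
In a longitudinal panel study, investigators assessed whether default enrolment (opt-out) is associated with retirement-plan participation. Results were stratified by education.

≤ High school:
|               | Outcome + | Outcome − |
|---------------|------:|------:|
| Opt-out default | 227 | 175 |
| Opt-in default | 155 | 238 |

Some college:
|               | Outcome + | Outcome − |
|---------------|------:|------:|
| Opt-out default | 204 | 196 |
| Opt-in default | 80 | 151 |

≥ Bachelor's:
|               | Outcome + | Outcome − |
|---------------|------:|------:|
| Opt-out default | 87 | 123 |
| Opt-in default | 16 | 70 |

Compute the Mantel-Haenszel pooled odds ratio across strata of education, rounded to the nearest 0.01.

OR_MH = Σ(aᵢdᵢ/nᵢ) / Σ(bᵢcᵢ/nᵢ), where nᵢ is the stratum total.
Stratum 1 (≤ High school): n = 795; a·d/n = 227·238/795 = 67.9572; b·c/n = 175·155/795 = 34.1195
Stratum 2 (Some college): n = 631; a·d/n = 204·151/631 = 48.8177; b·c/n = 196·80/631 = 24.8494
Stratum 3 (≥ Bachelor's): n = 296; a·d/n = 87·70/296 = 20.5743; b·c/n = 123·16/296 = 6.6486
OR_MH = (67.9572 + 48.8177 + 20.5743) / (34.1195 + 24.8494 + 6.6486) = 137.3493 / 65.6176 = 2.09318

2.09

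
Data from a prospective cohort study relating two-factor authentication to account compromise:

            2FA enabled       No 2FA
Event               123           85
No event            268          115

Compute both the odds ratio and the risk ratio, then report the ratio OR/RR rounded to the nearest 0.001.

0.839

Reading the table with exposure as columns: a = 123 (2FA enabled, case), b = 268 (2FA enabled, non-case), c = 85 (No 2FA, case), d = 115.
OR = (123·115)/(268·85) = 14145/22780 = 0.62094
Risk in exposed = 123/391 = 0.31458; risk in unexposed = 85/200 = 0.42500; RR = 0.74018
OR/RR = 0.62094 / 0.74018 = 0.83890
The outcome is not rare, so the OR lies further from 1 than the RR.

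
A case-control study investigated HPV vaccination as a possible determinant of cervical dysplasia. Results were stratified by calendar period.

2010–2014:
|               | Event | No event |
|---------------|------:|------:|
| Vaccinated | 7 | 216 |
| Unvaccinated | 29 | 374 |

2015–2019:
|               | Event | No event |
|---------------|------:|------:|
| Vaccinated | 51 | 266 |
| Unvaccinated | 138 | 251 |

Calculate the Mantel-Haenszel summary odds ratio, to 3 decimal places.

0.360

OR_MH = Σ(aᵢdᵢ/nᵢ) / Σ(bᵢcᵢ/nᵢ), where nᵢ is the stratum total.
Stratum 1 (2010–2014): n = 626; a·d/n = 7·374/626 = 4.1821; b·c/n = 216·29/626 = 10.0064
Stratum 2 (2015–2019): n = 706; a·d/n = 51·251/706 = 18.1317; b·c/n = 266·138/706 = 51.9943
OR_MH = (4.1821 + 18.1317) / (10.0064 + 51.9943) = 22.3138 / 62.0007 = 0.35990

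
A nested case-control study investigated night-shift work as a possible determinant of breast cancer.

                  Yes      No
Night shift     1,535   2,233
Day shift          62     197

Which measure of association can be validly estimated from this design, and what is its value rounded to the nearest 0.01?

Cells: a = 1535, b = 2233, c = 62, d = 197.
This is a nested case-control study: participants were sampled on outcome status, so risks in the source population cannot be estimated directly — relative risk is not valid here. The odds ratio is the appropriate measure.
OR = (a·d)/(b·c) = (1535 × 197) / (2233 × 62) = 302395 / 138446 = 2.18421

2.18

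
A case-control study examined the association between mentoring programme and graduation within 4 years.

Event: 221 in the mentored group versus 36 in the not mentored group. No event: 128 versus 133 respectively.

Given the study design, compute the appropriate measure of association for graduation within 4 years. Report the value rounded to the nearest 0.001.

6.379

From the description: a = 221, b = 128, c = 36, d = 133.
This is a case-control study: participants were sampled on outcome status, so risks in the source population cannot be estimated directly — relative risk is not valid here. The odds ratio is the appropriate measure.
OR = (a·d)/(b·c) = (221 × 133) / (128 × 36) = 29393 / 4608 = 6.37869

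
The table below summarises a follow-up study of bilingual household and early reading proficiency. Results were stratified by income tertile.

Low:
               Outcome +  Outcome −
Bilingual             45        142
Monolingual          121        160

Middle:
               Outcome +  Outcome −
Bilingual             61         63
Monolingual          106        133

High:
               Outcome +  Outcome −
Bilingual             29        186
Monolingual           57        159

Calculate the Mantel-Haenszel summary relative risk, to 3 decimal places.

RR_MH = Σ(aᵢ·n₀ᵢ/nᵢ) / Σ(cᵢ·n₁ᵢ/nᵢ), with n₁ᵢ = aᵢ+bᵢ (exposed), n₀ᵢ = cᵢ+dᵢ (unexposed), nᵢ = n₁ᵢ+n₀ᵢ.
Stratum 1 (Low): n₁ = 187, n₀ = 281, n = 468; a·n₀/n = 45·281/468 = 27.0192; c·n₁/n = 121·187/468 = 48.3483
Stratum 2 (Middle): n₁ = 124, n₀ = 239, n = 363; a·n₀/n = 61·239/363 = 40.1625; c·n₁/n = 106·124/363 = 36.2094
Stratum 3 (High): n₁ = 215, n₀ = 216, n = 431; a·n₀/n = 29·216/431 = 14.5336; c·n₁/n = 57·215/431 = 28.4339
RR_MH = (27.0192 + 40.1625 + 14.5336) / (48.3483 + 36.2094 + 28.4339) = 81.7154 / 112.9915 = 0.72320

0.723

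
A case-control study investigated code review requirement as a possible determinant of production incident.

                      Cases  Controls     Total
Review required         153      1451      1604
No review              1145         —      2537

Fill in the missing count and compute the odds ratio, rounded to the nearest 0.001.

0.128

The missing cell is in the unexposed row: 2537 − 1145 = 1392.
So a = 153, b = 1451, c = 1145, d = 1392.
OR = (a·d)/(b·c) = (153 × 1392) / (1451 × 1145) = 212976 / 1661395 = 0.12819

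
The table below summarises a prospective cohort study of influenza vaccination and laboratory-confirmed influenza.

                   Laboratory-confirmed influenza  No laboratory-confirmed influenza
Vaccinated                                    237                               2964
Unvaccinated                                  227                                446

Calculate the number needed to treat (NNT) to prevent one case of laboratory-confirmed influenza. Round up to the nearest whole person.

Risk in treated group = 237/3201 = 0.07404; risk in control = 227/673 = 0.33730.
Absolute risk reduction = 0.33730 − 0.07404 = 0.26326
NNT = 1 / ARR = 1 / 0.26326 = 3.799 → round up → 4

4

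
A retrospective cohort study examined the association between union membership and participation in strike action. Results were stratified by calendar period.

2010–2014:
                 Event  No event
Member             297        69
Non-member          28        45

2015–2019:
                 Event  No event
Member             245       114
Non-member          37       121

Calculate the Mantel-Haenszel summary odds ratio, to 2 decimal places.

OR_MH = Σ(aᵢdᵢ/nᵢ) / Σ(bᵢcᵢ/nᵢ), where nᵢ is the stratum total.
Stratum 1 (2010–2014): n = 439; a·d/n = 297·45/439 = 30.4442; b·c/n = 69·28/439 = 4.4009
Stratum 2 (2015–2019): n = 517; a·d/n = 245·121/517 = 57.3404; b·c/n = 114·37/517 = 8.1586
OR_MH = (30.4442 + 57.3404) / (4.4009 + 8.1586) = 87.7846 / 12.5595 = 6.98949

6.99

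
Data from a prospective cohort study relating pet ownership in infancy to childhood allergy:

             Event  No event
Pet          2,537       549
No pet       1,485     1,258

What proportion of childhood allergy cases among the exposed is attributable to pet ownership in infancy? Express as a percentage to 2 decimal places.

Cells: a = 2537, b = 549, c = 1485, d = 1258.
Risk in exposed = 2537/3086 = 0.82210; risk in unexposed = 1485/2743 = 0.54138.
RR = 0.82210/0.54138 = 1.51853
AR% = (RR − 1)/RR × 100 = (1.51853 − 1)/1.51853 × 100 = 34.1469%

34.15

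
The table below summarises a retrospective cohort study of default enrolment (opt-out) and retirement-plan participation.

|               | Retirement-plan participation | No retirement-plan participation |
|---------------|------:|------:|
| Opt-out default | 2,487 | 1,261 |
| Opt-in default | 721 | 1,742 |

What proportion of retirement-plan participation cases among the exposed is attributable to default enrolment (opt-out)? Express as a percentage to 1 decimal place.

55.9

Cells: a = 2487, b = 1261, c = 721, d = 1742.
Risk in exposed = 2487/3748 = 0.66355; risk in unexposed = 721/2463 = 0.29273.
RR = 0.66355/0.29273 = 2.26676
AR% = (RR − 1)/RR × 100 = (2.26676 − 1)/2.26676 × 100 = 55.8842%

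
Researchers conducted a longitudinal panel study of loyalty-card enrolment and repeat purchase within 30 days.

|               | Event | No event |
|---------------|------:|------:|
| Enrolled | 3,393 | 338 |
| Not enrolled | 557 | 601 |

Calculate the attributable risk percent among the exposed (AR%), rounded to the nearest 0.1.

Cells: a = 3393, b = 338, c = 557, d = 601.
Risk in exposed = 3393/3731 = 0.90941; risk in unexposed = 557/1158 = 0.48100.
RR = 0.90941/0.48100 = 1.89065
AR% = (RR − 1)/RR × 100 = (1.89065 − 1)/1.89065 × 100 = 47.1082%

47.1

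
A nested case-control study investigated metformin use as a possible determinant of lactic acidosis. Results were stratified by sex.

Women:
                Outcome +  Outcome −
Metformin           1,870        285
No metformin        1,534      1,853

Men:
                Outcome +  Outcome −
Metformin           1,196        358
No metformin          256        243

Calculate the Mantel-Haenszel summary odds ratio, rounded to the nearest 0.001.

OR_MH = Σ(aᵢdᵢ/nᵢ) / Σ(bᵢcᵢ/nᵢ), where nᵢ is the stratum total.
Stratum 1 (Women): n = 5542; a·d/n = 1870·1853/5542 = 625.2454; b·c/n = 285·1534/5542 = 78.8867
Stratum 2 (Men): n = 2053; a·d/n = 1196·243/2053 = 141.5626; b·c/n = 358·256/2053 = 44.6410
OR_MH = (625.2454 + 141.5626) / (78.8867 + 44.6410) = 766.8080 / 123.5277 = 6.20758

6.208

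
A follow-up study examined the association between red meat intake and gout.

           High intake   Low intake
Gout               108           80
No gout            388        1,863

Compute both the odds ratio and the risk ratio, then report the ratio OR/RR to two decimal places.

1.23

Reading the table with exposure as columns: a = 108 (High intake, case), b = 388 (High intake, non-case), c = 80 (Low intake, case), d = 1863.
OR = (108·1863)/(388·80) = 201204/31040 = 6.48209
Risk in exposed = 108/496 = 0.21774; risk in unexposed = 80/1943 = 0.04117; RR = 5.28841
OR/RR = 6.48209 / 5.28841 = 1.22572
The outcome is not rare, so the OR lies further from 1 than the RR.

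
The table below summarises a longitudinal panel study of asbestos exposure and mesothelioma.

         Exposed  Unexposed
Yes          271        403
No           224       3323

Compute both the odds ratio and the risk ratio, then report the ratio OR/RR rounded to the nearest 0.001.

Reading the table with exposure as columns: a = 271 (Exposed, case), b = 224 (Exposed, non-case), c = 403 (Unexposed, case), d = 3323.
OR = (271·3323)/(224·403) = 900533/90272 = 9.97577
Risk in exposed = 271/495 = 0.54747; risk in unexposed = 403/3726 = 0.10816; RR = 5.06176
OR/RR = 9.97577 / 5.06176 = 1.97081
The outcome is not rare, so the OR lies further from 1 than the RR.

1.971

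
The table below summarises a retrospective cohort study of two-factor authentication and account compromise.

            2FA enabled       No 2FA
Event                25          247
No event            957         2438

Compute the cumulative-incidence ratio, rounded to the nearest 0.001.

Reading the table with exposure as columns: a = 25 (2FA enabled, case), b = 957 (2FA enabled, non-case), c = 247 (No 2FA, case), d = 2438.
Risk in exposed = 25/982 = 0.02546; risk in unexposed = 247/2685 = 0.09199.
RR = 0.02546 / 0.09199 = 0.27674
The risk is 72% lower among the exposed than among the unexposed.

0.277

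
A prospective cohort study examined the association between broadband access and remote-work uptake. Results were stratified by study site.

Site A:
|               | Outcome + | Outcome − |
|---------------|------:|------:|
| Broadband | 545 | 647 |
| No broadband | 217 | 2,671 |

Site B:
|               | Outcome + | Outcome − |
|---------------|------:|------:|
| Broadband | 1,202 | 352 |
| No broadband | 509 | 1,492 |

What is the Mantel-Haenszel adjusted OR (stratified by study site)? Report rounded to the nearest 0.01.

10.16

OR_MH = Σ(aᵢdᵢ/nᵢ) / Σ(bᵢcᵢ/nᵢ), where nᵢ is the stratum total.
Stratum 1 (Site A): n = 4080; a·d/n = 545·2671/4080 = 356.7880; b·c/n = 647·217/4080 = 34.4115
Stratum 2 (Site B): n = 3555; a·d/n = 1202·1492/3555 = 504.4681; b·c/n = 352·509/3555 = 50.3989
OR_MH = (356.7880 + 504.4681) / (34.4115 + 50.3989) = 861.2561 / 84.8104 = 10.15508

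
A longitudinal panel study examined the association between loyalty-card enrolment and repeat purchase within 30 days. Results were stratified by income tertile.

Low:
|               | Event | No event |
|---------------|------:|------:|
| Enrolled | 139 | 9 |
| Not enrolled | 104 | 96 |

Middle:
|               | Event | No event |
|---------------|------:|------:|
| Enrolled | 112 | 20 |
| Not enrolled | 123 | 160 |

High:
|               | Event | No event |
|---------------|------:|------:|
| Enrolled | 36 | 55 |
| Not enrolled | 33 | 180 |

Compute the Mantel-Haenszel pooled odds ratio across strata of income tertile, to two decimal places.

7.05

OR_MH = Σ(aᵢdᵢ/nᵢ) / Σ(bᵢcᵢ/nᵢ), where nᵢ is the stratum total.
Stratum 1 (Low): n = 348; a·d/n = 139·96/348 = 38.3448; b·c/n = 9·104/348 = 2.6897
Stratum 2 (Middle): n = 415; a·d/n = 112·160/415 = 43.1807; b·c/n = 20·123/415 = 5.9277
Stratum 3 (High): n = 304; a·d/n = 36·180/304 = 21.3158; b·c/n = 55·33/304 = 5.9704
OR_MH = (38.3448 + 43.1807 + 21.3158) / (2.6897 + 5.9277 + 5.9704) = 102.8413 / 14.5878 = 7.04984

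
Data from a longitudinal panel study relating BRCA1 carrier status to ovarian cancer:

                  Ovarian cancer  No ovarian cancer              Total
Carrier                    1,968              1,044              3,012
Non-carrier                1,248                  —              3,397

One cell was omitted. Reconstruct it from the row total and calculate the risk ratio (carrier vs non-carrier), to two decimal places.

The missing cell is in the unexposed row: 3397 − 1248 = 2149.
So a = 1968, b = 1044, c = 1248, d = 2149.
RR = [a/(a+b)] / [c/(c+d)] = (1968/3012) / (1248/3397) = 0.65339/0.36738 = 1.77849

1.78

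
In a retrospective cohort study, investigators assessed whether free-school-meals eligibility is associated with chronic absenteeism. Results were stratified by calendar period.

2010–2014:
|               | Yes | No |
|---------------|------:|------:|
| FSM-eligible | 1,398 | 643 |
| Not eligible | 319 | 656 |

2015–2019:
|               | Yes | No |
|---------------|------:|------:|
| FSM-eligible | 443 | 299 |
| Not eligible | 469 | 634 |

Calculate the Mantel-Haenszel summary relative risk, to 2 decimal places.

1.77

RR_MH = Σ(aᵢ·n₀ᵢ/nᵢ) / Σ(cᵢ·n₁ᵢ/nᵢ), with n₁ᵢ = aᵢ+bᵢ (exposed), n₀ᵢ = cᵢ+dᵢ (unexposed), nᵢ = n₁ᵢ+n₀ᵢ.
Stratum 1 (2010–2014): n₁ = 2041, n₀ = 975, n = 3016; a·n₀/n = 1398·975/3016 = 451.9397; c·n₁/n = 319·2041/3016 = 215.8750
Stratum 2 (2015–2019): n₁ = 742, n₀ = 1103, n = 1845; a·n₀/n = 443·1103/1845 = 264.8396; c·n₁/n = 469·742/1845 = 188.6168
RR_MH = (451.9397 + 264.8396) / (215.8750 + 188.6168) = 716.7792 / 404.4918 = 1.77205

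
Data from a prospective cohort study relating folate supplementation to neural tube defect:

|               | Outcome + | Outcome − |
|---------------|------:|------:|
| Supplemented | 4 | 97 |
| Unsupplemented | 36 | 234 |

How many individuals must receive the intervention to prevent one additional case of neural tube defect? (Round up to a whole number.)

11

Risk in treated group = 4/101 = 0.03960; risk in control = 36/270 = 0.13333.
Absolute risk reduction = 0.13333 − 0.03960 = 0.09373
NNT = 1 / ARR = 1 / 0.09373 = 10.669 → round up → 11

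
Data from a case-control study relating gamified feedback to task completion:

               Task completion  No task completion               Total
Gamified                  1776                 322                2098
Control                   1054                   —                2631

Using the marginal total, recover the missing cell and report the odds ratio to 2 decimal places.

8.25

The missing cell is in the unexposed row: 2631 − 1054 = 1577.
So a = 1776, b = 322, c = 1054, d = 1577.
OR = (a·d)/(b·c) = (1776 × 1577) / (322 × 1054) = 2800752 / 339388 = 8.25236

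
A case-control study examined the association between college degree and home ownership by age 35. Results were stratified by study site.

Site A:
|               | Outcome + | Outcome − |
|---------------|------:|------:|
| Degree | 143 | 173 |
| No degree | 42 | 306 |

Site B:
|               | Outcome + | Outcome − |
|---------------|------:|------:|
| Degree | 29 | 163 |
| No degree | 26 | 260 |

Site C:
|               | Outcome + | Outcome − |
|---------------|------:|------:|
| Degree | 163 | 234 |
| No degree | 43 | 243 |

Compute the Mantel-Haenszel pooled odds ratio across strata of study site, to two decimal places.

4.04

OR_MH = Σ(aᵢdᵢ/nᵢ) / Σ(bᵢcᵢ/nᵢ), where nᵢ is the stratum total.
Stratum 1 (Site A): n = 664; a·d/n = 143·306/664 = 65.9006; b·c/n = 173·42/664 = 10.9428
Stratum 2 (Site B): n = 478; a·d/n = 29·260/478 = 15.7741; b·c/n = 163·26/478 = 8.8661
Stratum 3 (Site C): n = 683; a·d/n = 163·243/683 = 57.9927; b·c/n = 234·43/683 = 14.7321
OR_MH = (65.9006 + 15.7741 + 57.9927) / (10.9428 + 8.8661 + 14.7321) = 139.6673 / 34.5409 = 4.04353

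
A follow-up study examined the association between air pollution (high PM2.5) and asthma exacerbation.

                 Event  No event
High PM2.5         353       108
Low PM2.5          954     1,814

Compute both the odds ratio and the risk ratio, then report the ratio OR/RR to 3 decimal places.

2.797

Cells: a = 353, b = 108, c = 954, d = 1814.
OR = (353·1814)/(108·954) = 640342/103032 = 6.21498
Risk in exposed = 353/461 = 0.76573; risk in unexposed = 954/2768 = 0.34465; RR = 2.22173
OR/RR = 6.21498 / 2.22173 = 2.79736
The outcome is not rare, so the OR lies further from 1 than the RR.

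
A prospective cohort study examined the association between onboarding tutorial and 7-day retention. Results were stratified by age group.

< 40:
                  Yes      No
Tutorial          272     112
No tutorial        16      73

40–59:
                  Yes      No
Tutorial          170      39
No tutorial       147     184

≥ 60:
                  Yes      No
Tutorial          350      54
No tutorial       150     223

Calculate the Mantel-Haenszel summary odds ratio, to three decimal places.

OR_MH = Σ(aᵢdᵢ/nᵢ) / Σ(bᵢcᵢ/nᵢ), where nᵢ is the stratum total.
Stratum 1 (< 40): n = 473; a·d/n = 272·73/473 = 41.9789; b·c/n = 112·16/473 = 3.7886
Stratum 2 (40–59): n = 540; a·d/n = 170·184/540 = 57.9259; b·c/n = 39·147/540 = 10.6167
Stratum 3 (≥ 60): n = 777; a·d/n = 350·223/777 = 100.4505; b·c/n = 54·150/777 = 10.4247
OR_MH = (41.9789 + 57.9259 + 100.4505) / (3.7886 + 10.6167 + 10.4247) = 200.3552 / 24.8300 = 8.06909

8.069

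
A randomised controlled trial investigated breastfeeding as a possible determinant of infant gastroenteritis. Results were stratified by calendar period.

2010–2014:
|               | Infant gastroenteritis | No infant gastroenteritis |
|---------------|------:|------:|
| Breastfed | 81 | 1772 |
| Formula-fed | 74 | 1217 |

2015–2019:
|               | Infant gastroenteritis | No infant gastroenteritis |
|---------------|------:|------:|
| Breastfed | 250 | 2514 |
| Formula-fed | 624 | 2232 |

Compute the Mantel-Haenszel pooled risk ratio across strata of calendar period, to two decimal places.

0.46

RR_MH = Σ(aᵢ·n₀ᵢ/nᵢ) / Σ(cᵢ·n₁ᵢ/nᵢ), with n₁ᵢ = aᵢ+bᵢ (exposed), n₀ᵢ = cᵢ+dᵢ (unexposed), nᵢ = n₁ᵢ+n₀ᵢ.
Stratum 1 (2010–2014): n₁ = 1853, n₀ = 1291, n = 3144; a·n₀/n = 81·1291/3144 = 33.2605; c·n₁/n = 74·1853/3144 = 43.6139
Stratum 2 (2015–2019): n₁ = 2764, n₀ = 2856, n = 5620; a·n₀/n = 250·2856/5620 = 127.0463; c·n₁/n = 624·2764/5620 = 306.8925
RR_MH = (33.2605 + 127.0463) / (43.6139 + 306.8925) = 160.3068 / 350.5064 = 0.45736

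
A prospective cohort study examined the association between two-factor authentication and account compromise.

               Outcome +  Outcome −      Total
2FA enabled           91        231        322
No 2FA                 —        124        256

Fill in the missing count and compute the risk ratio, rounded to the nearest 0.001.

0.548

The missing cell is in the unexposed row: 256 − 124 = 132.
So a = 91, b = 231, c = 132, d = 124.
RR = [a/(a+b)] / [c/(c+d)] = (91/322) / (132/256) = 0.28261/0.51562 = 0.54809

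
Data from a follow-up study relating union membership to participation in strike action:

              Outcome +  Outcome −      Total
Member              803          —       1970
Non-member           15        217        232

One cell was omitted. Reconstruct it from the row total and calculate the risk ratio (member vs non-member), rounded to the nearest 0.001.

6.304

The missing cell is in the exposed row: 1970 − 803 = 1167.
So a = 803, b = 1167, c = 15, d = 217.
RR = [a/(a+b)] / [c/(c+d)] = (803/1970) / (15/232) = 0.40761/0.06466 = 6.30443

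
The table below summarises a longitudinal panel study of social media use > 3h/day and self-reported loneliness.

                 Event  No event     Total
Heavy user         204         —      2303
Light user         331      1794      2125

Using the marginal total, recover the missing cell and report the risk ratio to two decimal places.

The missing cell is in the exposed row: 2303 − 204 = 2099.
So a = 204, b = 2099, c = 331, d = 1794.
RR = [a/(a+b)] / [c/(c+d)] = (204/2303) / (331/2125) = 0.08858/0.15576 = 0.56868

0.57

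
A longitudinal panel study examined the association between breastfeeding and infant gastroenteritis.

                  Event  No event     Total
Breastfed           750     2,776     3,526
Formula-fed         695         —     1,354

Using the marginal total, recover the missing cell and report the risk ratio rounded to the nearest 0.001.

The missing cell is in the unexposed row: 1354 − 695 = 659.
So a = 750, b = 2776, c = 695, d = 659.
RR = [a/(a+b)] / [c/(c+d)] = (750/3526) / (695/1354) = 0.21271/0.51329 = 0.41439

0.414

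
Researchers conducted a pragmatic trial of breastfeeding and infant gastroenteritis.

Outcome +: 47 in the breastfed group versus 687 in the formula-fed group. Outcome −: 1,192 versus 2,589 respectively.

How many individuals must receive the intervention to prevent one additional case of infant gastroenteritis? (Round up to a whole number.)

6

Risk in treated group = 47/1239 = 0.03793; risk in control = 687/3276 = 0.20971.
Absolute risk reduction = 0.20971 − 0.03793 = 0.17177
NNT = 1 / ARR = 1 / 0.17177 = 5.822 → round up → 6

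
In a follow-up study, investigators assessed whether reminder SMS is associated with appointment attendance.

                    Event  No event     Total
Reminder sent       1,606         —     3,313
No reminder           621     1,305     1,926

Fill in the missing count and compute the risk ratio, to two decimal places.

The missing cell is in the exposed row: 3313 − 1606 = 1707.
So a = 1606, b = 1707, c = 621, d = 1305.
RR = [a/(a+b)] / [c/(c+d)] = (1606/3313) / (621/1926) = 0.48476/0.32243 = 1.50345

1.50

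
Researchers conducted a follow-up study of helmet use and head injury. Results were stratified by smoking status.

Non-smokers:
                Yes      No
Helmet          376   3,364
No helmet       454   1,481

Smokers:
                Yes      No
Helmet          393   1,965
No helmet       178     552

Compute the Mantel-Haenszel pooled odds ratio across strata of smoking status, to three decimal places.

OR_MH = Σ(aᵢdᵢ/nᵢ) / Σ(bᵢcᵢ/nᵢ), where nᵢ is the stratum total.
Stratum 1 (Non-smokers): n = 5675; a·d/n = 376·1481/5675 = 98.1244; b·c/n = 3364·454/5675 = 269.1200
Stratum 2 (Smokers): n = 3088; a·d/n = 393·552/3088 = 70.2513; b·c/n = 1965·178/3088 = 113.2675
OR_MH = (98.1244 + 70.2513) / (269.1200 + 113.2675) = 168.3757 / 382.3875 = 0.44033

0.440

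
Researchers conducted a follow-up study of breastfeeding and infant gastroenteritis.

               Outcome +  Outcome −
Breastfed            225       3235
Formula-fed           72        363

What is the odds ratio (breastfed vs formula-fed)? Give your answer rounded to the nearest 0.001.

0.351

Cells: a = 225, b = 3235, c = 72, d = 363.
OR = (a·d)/(b·c) = (225 × 363) / (3235 × 72) = 81675 / 232920 = 0.35066
Exposure is associated with lower odds of infant gastroenteritis (OR = 0.35 < 1).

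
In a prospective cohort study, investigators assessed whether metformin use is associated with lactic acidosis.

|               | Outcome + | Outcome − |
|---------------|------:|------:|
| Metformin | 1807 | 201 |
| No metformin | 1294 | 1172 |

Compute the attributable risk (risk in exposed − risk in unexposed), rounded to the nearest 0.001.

Cells: a = 1807, b = 201, c = 1294, d = 1172.
Risk in exposed = 1807/2008 = 0.899900; risk in unexposed = 1294/2466 = 0.524736.
Risk difference = 0.899900 − 0.524736 = 0.375164

0.375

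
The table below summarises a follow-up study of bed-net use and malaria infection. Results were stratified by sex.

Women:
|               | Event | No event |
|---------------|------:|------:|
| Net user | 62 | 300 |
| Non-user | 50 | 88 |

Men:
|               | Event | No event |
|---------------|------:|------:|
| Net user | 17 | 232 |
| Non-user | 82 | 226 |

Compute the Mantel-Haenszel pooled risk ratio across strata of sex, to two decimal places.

0.36

RR_MH = Σ(aᵢ·n₀ᵢ/nᵢ) / Σ(cᵢ·n₁ᵢ/nᵢ), with n₁ᵢ = aᵢ+bᵢ (exposed), n₀ᵢ = cᵢ+dᵢ (unexposed), nᵢ = n₁ᵢ+n₀ᵢ.
Stratum 1 (Women): n₁ = 362, n₀ = 138, n = 500; a·n₀/n = 62·138/500 = 17.1120; c·n₁/n = 50·362/500 = 36.2000
Stratum 2 (Men): n₁ = 249, n₀ = 308, n = 557; a·n₀/n = 17·308/557 = 9.4004; c·n₁/n = 82·249/557 = 36.6571
RR_MH = (17.1120 + 9.4004) / (36.2000 + 36.6571) = 26.5124 / 72.8571 = 0.36390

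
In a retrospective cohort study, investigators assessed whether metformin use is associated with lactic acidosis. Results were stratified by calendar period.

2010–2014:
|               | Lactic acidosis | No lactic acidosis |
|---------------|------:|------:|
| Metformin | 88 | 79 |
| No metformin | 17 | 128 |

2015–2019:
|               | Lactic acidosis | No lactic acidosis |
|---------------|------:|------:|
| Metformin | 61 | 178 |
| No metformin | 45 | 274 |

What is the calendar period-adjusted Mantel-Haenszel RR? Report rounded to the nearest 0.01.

2.67

RR_MH = Σ(aᵢ·n₀ᵢ/nᵢ) / Σ(cᵢ·n₁ᵢ/nᵢ), with n₁ᵢ = aᵢ+bᵢ (exposed), n₀ᵢ = cᵢ+dᵢ (unexposed), nᵢ = n₁ᵢ+n₀ᵢ.
Stratum 1 (2010–2014): n₁ = 167, n₀ = 145, n = 312; a·n₀/n = 88·145/312 = 40.8974; c·n₁/n = 17·167/312 = 9.0994
Stratum 2 (2015–2019): n₁ = 239, n₀ = 319, n = 558; a·n₀/n = 61·319/558 = 34.8728; c·n₁/n = 45·239/558 = 19.2742
RR_MH = (40.8974 + 34.8728) / (9.0994 + 19.2742) = 75.7702 / 28.3736 = 2.67045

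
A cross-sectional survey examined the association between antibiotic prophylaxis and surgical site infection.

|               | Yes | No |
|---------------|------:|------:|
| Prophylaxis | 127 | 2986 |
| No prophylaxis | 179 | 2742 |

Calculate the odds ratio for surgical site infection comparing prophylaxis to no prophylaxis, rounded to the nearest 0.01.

Cells: a = 127, b = 2986, c = 179, d = 2742.
OR = (a·d)/(b·c) = (127 × 2742) / (2986 × 179) = 348234 / 534494 = 0.65152
Exposure is associated with lower odds of surgical site infection (OR = 0.65 < 1).

0.65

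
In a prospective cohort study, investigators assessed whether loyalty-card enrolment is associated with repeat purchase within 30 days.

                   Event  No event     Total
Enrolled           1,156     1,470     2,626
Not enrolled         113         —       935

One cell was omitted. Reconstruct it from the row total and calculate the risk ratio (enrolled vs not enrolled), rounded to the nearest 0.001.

The missing cell is in the unexposed row: 935 − 113 = 822.
So a = 1156, b = 1470, c = 113, d = 822.
RR = [a/(a+b)] / [c/(c+d)] = (1156/2626) / (113/935) = 0.44021/0.12086 = 3.64247

3.642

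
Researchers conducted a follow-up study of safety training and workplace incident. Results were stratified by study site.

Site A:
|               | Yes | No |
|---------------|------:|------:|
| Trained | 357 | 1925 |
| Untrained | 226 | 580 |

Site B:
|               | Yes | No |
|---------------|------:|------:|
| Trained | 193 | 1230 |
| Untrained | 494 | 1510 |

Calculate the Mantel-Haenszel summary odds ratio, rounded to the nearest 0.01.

0.48

OR_MH = Σ(aᵢdᵢ/nᵢ) / Σ(bᵢcᵢ/nᵢ), where nᵢ is the stratum total.
Stratum 1 (Site A): n = 3088; a·d/n = 357·580/3088 = 67.0531; b·c/n = 1925·226/3088 = 140.8841
Stratum 2 (Site B): n = 3427; a·d/n = 193·1510/3427 = 85.0394; b·c/n = 1230·494/3427 = 177.3038
OR_MH = (67.0531 + 85.0394) / (140.8841 + 177.3038) = 152.0925 / 318.1878 = 0.47800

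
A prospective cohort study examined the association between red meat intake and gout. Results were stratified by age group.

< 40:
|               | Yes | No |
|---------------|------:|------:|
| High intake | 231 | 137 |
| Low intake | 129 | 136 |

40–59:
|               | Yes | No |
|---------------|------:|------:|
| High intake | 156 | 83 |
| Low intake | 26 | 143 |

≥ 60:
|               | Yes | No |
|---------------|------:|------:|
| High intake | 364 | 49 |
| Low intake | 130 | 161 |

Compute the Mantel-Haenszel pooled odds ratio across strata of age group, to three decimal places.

4.438

OR_MH = Σ(aᵢdᵢ/nᵢ) / Σ(bᵢcᵢ/nᵢ), where nᵢ is the stratum total.
Stratum 1 (< 40): n = 633; a·d/n = 231·136/633 = 49.6303; b·c/n = 137·129/633 = 27.9194
Stratum 2 (40–59): n = 408; a·d/n = 156·143/408 = 54.6765; b·c/n = 83·26/408 = 5.2892
Stratum 3 (≥ 60): n = 704; a·d/n = 364·161/704 = 83.2443; b·c/n = 49·130/704 = 9.0483
OR_MH = (49.6303 + 54.6765 + 83.2443) / (27.9194 + 5.2892 + 9.0483) = 187.5511 / 42.2569 = 4.43835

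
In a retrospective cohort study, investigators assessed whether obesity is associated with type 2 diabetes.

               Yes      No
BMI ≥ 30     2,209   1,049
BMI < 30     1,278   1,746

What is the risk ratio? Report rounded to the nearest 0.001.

1.604

Cells: a = 2209, b = 1049, c = 1278, d = 1746.
Risk in exposed = 2209/3258 = 0.67802; risk in unexposed = 1278/3024 = 0.42262.
RR = 0.67802 / 0.42262 = 1.60434
The risk among the exposed is 1.60 times that among the unexposed.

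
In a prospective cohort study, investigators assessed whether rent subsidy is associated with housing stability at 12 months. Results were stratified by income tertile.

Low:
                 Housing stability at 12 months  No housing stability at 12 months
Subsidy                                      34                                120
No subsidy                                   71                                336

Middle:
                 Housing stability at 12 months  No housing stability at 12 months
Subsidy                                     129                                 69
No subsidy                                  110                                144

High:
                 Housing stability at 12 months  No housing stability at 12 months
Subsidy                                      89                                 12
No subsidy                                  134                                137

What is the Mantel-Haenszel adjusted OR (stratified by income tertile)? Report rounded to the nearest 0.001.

OR_MH = Σ(aᵢdᵢ/nᵢ) / Σ(bᵢcᵢ/nᵢ), where nᵢ is the stratum total.
Stratum 1 (Low): n = 561; a·d/n = 34·336/561 = 20.3636; b·c/n = 120·71/561 = 15.1872
Stratum 2 (Middle): n = 452; a·d/n = 129·144/452 = 41.0973; b·c/n = 69·110/452 = 16.7920
Stratum 3 (High): n = 372; a·d/n = 89·137/372 = 32.7769; b·c/n = 12·134/372 = 4.3226
OR_MH = (20.3636 + 41.0973 + 32.7769) / (15.1872 + 16.7920 + 4.3226) = 94.2379 / 36.3018 = 2.59596

2.596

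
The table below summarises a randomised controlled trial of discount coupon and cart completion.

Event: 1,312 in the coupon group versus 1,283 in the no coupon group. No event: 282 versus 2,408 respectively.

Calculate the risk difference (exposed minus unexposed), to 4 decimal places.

0.4755

From the description: a = 1312, b = 282, c = 1283, d = 2408.
Risk in exposed = 1312/1594 = 0.823087; risk in unexposed = 1283/3691 = 0.347602.
Risk difference = 0.823087 − 0.347602 = 0.475484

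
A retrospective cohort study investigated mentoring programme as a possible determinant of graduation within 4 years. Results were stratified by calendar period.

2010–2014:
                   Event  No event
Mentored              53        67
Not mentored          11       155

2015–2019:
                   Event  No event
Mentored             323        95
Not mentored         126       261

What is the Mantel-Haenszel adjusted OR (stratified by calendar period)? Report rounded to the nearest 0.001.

OR_MH = Σ(aᵢdᵢ/nᵢ) / Σ(bᵢcᵢ/nᵢ), where nᵢ is the stratum total.
Stratum 1 (2010–2014): n = 286; a·d/n = 53·155/286 = 28.7238; b·c/n = 67·11/286 = 2.5769
Stratum 2 (2015–2019): n = 805; a·d/n = 323·261/805 = 104.7242; b·c/n = 95·126/805 = 14.8696
OR_MH = (28.7238 + 104.7242) / (2.5769 + 14.8696) = 133.4480 / 17.4465 = 7.64899

7.649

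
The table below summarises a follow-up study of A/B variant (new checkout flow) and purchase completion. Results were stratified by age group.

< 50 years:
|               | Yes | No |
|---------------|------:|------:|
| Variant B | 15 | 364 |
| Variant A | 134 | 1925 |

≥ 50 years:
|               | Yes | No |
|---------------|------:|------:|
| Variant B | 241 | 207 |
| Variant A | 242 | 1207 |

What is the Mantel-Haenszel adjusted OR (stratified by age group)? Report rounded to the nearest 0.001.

OR_MH = Σ(aᵢdᵢ/nᵢ) / Σ(bᵢcᵢ/nᵢ), where nᵢ is the stratum total.
Stratum 1 (< 50 years): n = 2438; a·d/n = 15·1925/2438 = 11.8437; b·c/n = 364·134/2438 = 20.0066
Stratum 2 (≥ 50 years): n = 1897; a·d/n = 241·1207/1897 = 153.3405; b·c/n = 207·242/1897 = 26.4070
OR_MH = (11.8437 + 153.3405) / (20.0066 + 26.4070) = 165.1843 / 46.4135 = 3.55897

3.559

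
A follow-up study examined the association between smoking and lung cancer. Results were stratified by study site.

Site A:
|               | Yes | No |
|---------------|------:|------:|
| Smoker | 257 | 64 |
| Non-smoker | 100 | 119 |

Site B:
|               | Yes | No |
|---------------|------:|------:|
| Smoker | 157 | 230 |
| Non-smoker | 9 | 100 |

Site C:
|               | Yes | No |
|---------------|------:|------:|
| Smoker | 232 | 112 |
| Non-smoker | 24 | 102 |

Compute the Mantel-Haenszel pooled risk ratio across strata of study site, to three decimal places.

RR_MH = Σ(aᵢ·n₀ᵢ/nᵢ) / Σ(cᵢ·n₁ᵢ/nᵢ), with n₁ᵢ = aᵢ+bᵢ (exposed), n₀ᵢ = cᵢ+dᵢ (unexposed), nᵢ = n₁ᵢ+n₀ᵢ.
Stratum 1 (Site A): n₁ = 321, n₀ = 219, n = 540; a·n₀/n = 257·219/540 = 104.2278; c·n₁/n = 100·321/540 = 59.4444
Stratum 2 (Site B): n₁ = 387, n₀ = 109, n = 496; a·n₀/n = 157·109/496 = 34.5020; c·n₁/n = 9·387/496 = 7.0222
Stratum 3 (Site C): n₁ = 344, n₀ = 126, n = 470; a·n₀/n = 232·126/470 = 62.1957; c·n₁/n = 24·344/470 = 17.5660
RR_MH = (104.2278 + 34.5020 + 62.1957) / (59.4444 + 7.0222 + 17.5660) = 200.9255 / 84.0326 = 2.39104

2.391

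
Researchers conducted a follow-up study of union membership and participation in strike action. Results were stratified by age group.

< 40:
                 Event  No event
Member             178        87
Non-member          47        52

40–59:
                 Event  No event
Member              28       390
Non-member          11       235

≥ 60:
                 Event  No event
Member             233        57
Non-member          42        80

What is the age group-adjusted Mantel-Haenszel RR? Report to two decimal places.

1.81

RR_MH = Σ(aᵢ·n₀ᵢ/nᵢ) / Σ(cᵢ·n₁ᵢ/nᵢ), with n₁ᵢ = aᵢ+bᵢ (exposed), n₀ᵢ = cᵢ+dᵢ (unexposed), nᵢ = n₁ᵢ+n₀ᵢ.
Stratum 1 (< 40): n₁ = 265, n₀ = 99, n = 364; a·n₀/n = 178·99/364 = 48.4121; c·n₁/n = 47·265/364 = 34.2170
Stratum 2 (40–59): n₁ = 418, n₀ = 246, n = 664; a·n₀/n = 28·246/664 = 10.3735; c·n₁/n = 11·418/664 = 6.9247
Stratum 3 (≥ 60): n₁ = 290, n₀ = 122, n = 412; a·n₀/n = 233·122/412 = 68.9951; c·n₁/n = 42·290/412 = 29.5631
RR_MH = (48.4121 + 10.3735 + 68.9951) / (34.2170 + 6.9247 + 29.5631) = 127.7807 / 70.7048 = 1.80724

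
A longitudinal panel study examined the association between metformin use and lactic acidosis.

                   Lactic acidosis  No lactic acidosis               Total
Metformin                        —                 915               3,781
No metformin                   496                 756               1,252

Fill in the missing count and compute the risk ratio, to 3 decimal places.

The missing cell is in the exposed row: 3781 − 915 = 2866.
So a = 2866, b = 915, c = 496, d = 756.
RR = [a/(a+b)] / [c/(c+d)] = (2866/3781) / (496/1252) = 0.75800/0.39617 = 1.91334

1.913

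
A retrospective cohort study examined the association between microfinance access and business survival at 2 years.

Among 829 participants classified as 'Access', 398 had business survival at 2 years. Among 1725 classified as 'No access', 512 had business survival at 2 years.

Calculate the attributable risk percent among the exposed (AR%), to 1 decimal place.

From the description: a = 398, b = 431, c = 512, d = 1213.
Risk in exposed = 398/829 = 0.48010; risk in unexposed = 512/1725 = 0.29681.
RR = 0.48010/0.29681 = 1.61751
AR% = (RR − 1)/RR × 100 = (1.61751 − 1)/1.61751 × 100 = 38.1767%

38.2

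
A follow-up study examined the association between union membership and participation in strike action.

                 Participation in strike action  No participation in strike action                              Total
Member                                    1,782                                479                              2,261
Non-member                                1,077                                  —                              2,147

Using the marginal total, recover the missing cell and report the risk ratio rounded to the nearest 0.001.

The missing cell is in the unexposed row: 2147 − 1077 = 1070.
So a = 1782, b = 479, c = 1077, d = 1070.
RR = [a/(a+b)] / [c/(c+d)] = (1782/2261) / (1077/2147) = 0.78815/0.50163 = 1.57117

1.571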